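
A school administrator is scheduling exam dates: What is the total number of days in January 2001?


Month: January
Year: 2001
January is a 31-day month
Total: 31 days

31


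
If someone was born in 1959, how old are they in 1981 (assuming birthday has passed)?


Birth year: 1959
Current year: 1981
Age = current year - birth year
Age = 1981 - 1959 = 22

22


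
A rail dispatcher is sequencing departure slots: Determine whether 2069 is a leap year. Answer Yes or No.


Year: 2069
Divisible by 4? 2069 / 4 = 517.25 -> No
Not divisible by 4, so NOT a leap year

No


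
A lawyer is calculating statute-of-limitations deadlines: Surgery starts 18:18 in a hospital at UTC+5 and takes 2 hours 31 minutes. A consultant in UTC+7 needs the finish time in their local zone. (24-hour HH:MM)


Start: 18:18 in UTC+5
Step 1 - add duration:
  minutes: 18 + 31 = 49
  hours: 18 + 2 + 0 = 20
  end in UTC+5: 20:49
Step 2 - convert UTC+5 -> UTC+7:
  offset difference: 7 - (5) = 2 hours
  20 + (2) = 22 -> mod 24 = 22
Result: 22:49 in UTC+7

22:49


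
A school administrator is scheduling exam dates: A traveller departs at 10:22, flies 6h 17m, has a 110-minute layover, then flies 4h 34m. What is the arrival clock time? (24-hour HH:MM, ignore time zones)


Depart: 10:22
Leg 1: +377 min -> 16:39
Layover: +110 min -> 18:29
Leg 2: +274 min -> 23:03
Total travel: 761 minutes = 12h 41m
Arrival: 23:03

23:03


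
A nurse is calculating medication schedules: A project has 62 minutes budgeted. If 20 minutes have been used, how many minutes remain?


Total budget: 62 minutes
Time used: 20 minutes
Remaining: 62 - 20 = 42 minutes
Percent used: 32.3%
Percent remaining: 67.7%

42


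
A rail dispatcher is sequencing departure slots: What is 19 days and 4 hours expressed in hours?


Days: 19
Extra hours: 4
Hours per day: 24
Days to hours: 19 x 24 = 456
Total: 456 + 4 = 460

460


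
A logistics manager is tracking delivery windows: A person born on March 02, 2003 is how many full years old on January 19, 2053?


Birth: 2003-03-02
Reference: 2053-01-19
Year difference: 2053 - 2003 = 50
Has birthday (03-02) occurred by 01-19? No
Birthday not yet reached this year -> subtract 1
Age in full years: 49

49


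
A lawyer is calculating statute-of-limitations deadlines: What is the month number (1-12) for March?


Calendar month order:
2. February
3. March <--
4. April
March is month number 3

3


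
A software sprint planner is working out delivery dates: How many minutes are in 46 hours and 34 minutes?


Hours: 46
Extra minutes: 34
Minutes per hour: 60
Hours to minutes: 46 x 60 = 2760
Total: 2760 + 34 = 2794

2794


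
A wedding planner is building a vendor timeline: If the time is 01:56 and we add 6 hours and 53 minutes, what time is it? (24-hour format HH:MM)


Start time: 01:56
Adding: 6 hours 53 minutes
Minutes: 56 + 53 = 109
Minute overflow: 109 >= 60, so carry 1 hour, minutes = 49
Hours: 1 + 6 + 1 = 8
Result: 08:49

08:49


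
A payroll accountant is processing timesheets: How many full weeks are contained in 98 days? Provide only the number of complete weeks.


Total days: 98
Days per week: 7
Division: 98 / 7 = 14 remainder 0
Complete weeks: 14
Remaining days: 0

14


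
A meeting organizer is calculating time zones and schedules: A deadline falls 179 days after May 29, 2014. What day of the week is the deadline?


Start: 2014-05-29 (Thursday)
Step 1 - find target date: add 179 days
  2014-05-29 + 179 days = 2014-11-24
Step 2 - day of week:
  179 mod 7 = 4
  Thursday + 4 days -> Monday
Result: Monday (2014-11-24)

Monday


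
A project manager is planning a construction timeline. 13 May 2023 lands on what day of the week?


Date: 2023-05-13
January 1, 2023 is a Sunday
Day of year: 133
Offset from Jan 1: 132 days
132 mod 7 = 6
Result: Saturday

Saturday


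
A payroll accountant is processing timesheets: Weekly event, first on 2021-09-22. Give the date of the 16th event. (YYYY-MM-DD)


First occurrence: 2021-09-22 (occurrence 1)
Each occurrence is 7 days after the previous.
Occurrence 16 is 15 weeks after the first.
15 weeks = 105 days
2021-09-22 + 105 days = 2022-01-05

2022-01-05


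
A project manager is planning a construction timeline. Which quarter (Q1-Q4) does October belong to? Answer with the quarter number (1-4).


Month: October (month 10)
Q1: January-March (months 1-3)
Q2: April-June (months 4-6)
Q3: July-September (months 7-9)
Q4: October-December (months 10-12)
Month 10 falls in Q4

4


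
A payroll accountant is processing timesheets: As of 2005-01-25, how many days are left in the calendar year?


Start: January 25, 2005
End: December 31, 2005
Days left in January: 6
February: 28
March: 31
April: 30
May: 31
... plus remaining months
Sum of remaining months: 334
Total: 6 + 334 = 340

340


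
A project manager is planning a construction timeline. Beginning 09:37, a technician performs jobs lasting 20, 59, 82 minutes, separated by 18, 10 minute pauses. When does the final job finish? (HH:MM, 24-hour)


Start: 09:37 = 577 min from midnight
  after task 1 (20 min): 09:57
  after break (18 min): 10:15
  after task 2 (59 min): 11:14
  after break (10 min): 11:24
  after task 3 (82 min): 12:46
Total elapsed: 189 minutes
End time: 12:46

12:46


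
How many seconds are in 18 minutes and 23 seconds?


Minutes: 18
Seconds: 23
Convert minutes to seconds: 18 x 60 = 1080
Add remaining seconds: 1080 + 23 = 1103

1103


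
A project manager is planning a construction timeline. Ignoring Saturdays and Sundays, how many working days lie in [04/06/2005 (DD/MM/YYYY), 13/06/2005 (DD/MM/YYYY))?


Start: 2005-06-04 (Saturday)
End (exclusive): 2005-06-13 (Monday)
Total calendar days: 9
Full weeks: 9 // 7 = 1 -> 5 weekdays
Remaining 2 days starting on Saturday:
  Sat(-), Sun(-) -> 0 weekdays
Total business days: 5 + 0 = 5

5


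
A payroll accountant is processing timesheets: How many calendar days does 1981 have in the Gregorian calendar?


Year: 1981
Check leap year rules:
Divisible by 4? No
1981 is not a leap year
Days: 365

365


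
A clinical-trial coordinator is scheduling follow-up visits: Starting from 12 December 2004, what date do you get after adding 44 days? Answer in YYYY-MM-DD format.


Start: 2004-12-12
Adding 44 days
Days remaining in December: 19
After December: 25 days still to add
January 2005 has 31 days, need 25
Result: 2005-01-25

2005-01-25


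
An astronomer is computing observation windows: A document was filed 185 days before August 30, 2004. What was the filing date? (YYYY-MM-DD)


Start: 2004-08-30
Subtracting 185 days
Days already passed in August: 30
After going back through August: 155 more days to subtract
July 2004: 31 days, 124 remaining
June 2004: 30 days, 94 remaining
May 2004: 31 days, 63 remaining
April 2004: 30 days, 33 remaining
Result: 2004-02-27

2004-02-27


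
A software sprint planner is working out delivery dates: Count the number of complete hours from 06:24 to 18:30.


Start: 06:24
End: 18:30
Hour difference: 18 - 6 = 12 hours
Minute difference: 30 - 24 = 6 minutes
Total minutes: 726
Complete hours: 726 / 60 = 12 (remainder 6)

12


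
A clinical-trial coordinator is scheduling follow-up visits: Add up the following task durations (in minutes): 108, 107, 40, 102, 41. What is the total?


Durations: 108, 107, 40, 102, 41
Running sum: 108
+ 107 = 215
+ 40 = 255
+ 102 = 357
+ 41 = 398
Total duration: 398 minutes
That is 6 hours and 38 minutes

398


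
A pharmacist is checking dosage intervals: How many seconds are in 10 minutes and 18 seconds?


Minutes: 10
Extra seconds: 18
Seconds per minute: 60
Minutes to seconds: 10 x 60 = 600
Total: 600 + 18 = 618

618


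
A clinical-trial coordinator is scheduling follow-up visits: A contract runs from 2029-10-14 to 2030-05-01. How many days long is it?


Start date: 2029-10-14
End date: 2030-05-01
Oct 2029: +18 days
Nov 2029: +30 days
Dec 2029: +31 days
... (4 more months)
Total: 199 days

199


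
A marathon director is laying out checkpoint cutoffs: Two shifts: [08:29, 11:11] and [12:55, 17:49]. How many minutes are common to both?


Interval A: [509, 671] minutes from midnight
Interval B: [775, 1069] minutes from midnight
Overlap start = max(509, 775) = 775
Overlap end = min(671, 1069) = 671
End <= start, so the intervals do not overlap: 0 minutes

0


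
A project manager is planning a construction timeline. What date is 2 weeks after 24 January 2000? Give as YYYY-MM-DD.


Start: 2000-01-24
Weeks to add: 2
Convert to days: 2 x 7 = 14 days
Add 14 days to 2000-01-24
Result: 2000-02-07

2000-02-07


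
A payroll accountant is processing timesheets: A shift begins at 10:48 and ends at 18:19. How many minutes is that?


Start time: 10:48 = 648 minutes from midnight
End time: 18:19 = 1099 minutes from midnight
Difference: 1099 - 648 = 451 minutes
That is 7 hours and 31 minutes

451


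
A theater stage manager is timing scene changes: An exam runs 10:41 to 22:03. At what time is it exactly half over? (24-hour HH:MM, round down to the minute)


Start time: 10:41 = 641 minutes from midnight
End time: 22:03 = 1323 minutes from midnight
Sum: 641 + 1323 = 1964
Midpoint: 1964 / 2 = 982 minutes
Convert: 982 / 60 = 16 hours, 22 minutes
Result: 16:22

16:22


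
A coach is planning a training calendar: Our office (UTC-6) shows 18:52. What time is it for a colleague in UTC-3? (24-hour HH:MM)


Local time: 18:52 at UTC-6 (offset -6h)
Target zone: UTC-3 (offset -3h)
Difference: -3 - (-6) = 3 hours
Calculation: 18 + (3) = 21
Result: 21:52

21:52


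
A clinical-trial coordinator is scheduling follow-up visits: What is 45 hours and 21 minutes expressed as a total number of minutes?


Hours: 45
Minutes: 21
Convert hours to minutes: 45 x 60 = 2700
Add remaining minutes: 2700 + 21 = 2721

2721


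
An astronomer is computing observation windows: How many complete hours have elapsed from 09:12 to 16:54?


Start: 09:12
End: 16:54
Hour difference: 16 - 9 = 7 hours
Minute difference: 54 - 12 = 42 minutes
Total minutes: 462
Complete hours: 462 / 60 = 7 (remainder 42)

7


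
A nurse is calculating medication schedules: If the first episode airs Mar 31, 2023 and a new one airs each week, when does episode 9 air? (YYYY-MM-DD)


First occurrence: 2023-03-31 (occurrence 1)
Each occurrence is 7 days after the previous.
Occurrence 9 is 8 weeks after the first.
8 weeks = 56 days
2023-03-31 + 56 days = 2023-05-26

2023-05-26


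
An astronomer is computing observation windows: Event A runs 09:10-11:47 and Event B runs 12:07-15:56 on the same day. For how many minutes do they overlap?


Interval A: [550, 707] minutes from midnight
Interval B: [727, 956] minutes from midnight
Overlap start = max(550, 727) = 727
Overlap end = min(707, 956) = 707
End <= start, so the intervals do not overlap: 0 minutes

0


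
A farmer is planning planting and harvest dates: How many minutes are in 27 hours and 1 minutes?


Hours: 27
Minutes: 1
Convert hours to minutes: 27 x 60 = 1620
Add remaining minutes: 1620 + 1 = 1621

1621


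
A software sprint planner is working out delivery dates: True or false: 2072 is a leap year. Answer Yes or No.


Year: 2072
Divisible by 4? 2072 / 4 = 518.0 -> Yes
Divisible by 100? 2072 / 100 = 20.72 -> No
Divisible by 4 but not 100, so it IS a leap year

Yes


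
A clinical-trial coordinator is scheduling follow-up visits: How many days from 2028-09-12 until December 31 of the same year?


Start: September 12, 2028
End: December 31, 2028
Days left in September: 18
October: 31
November: 30
December: 31
Sum of remaining months: 92
Total: 18 + 92 = 110

110


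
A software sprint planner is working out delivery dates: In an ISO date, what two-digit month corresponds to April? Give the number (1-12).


Calendar month order:
3. March
4. April <--
5. May
April is month number 4

4


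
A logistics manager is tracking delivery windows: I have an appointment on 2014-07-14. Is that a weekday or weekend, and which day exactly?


Date: 2014-07-14
January 1, 2014 is a Wednesday
Day of year: 195
Offset from Jan 1: 194 days
194 mod 7 = 5
Result: Monday

Monday


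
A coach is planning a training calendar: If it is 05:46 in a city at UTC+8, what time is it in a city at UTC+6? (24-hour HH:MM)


Local time: 05:46 at UTC+8 (offset 8h)
Target zone: UTC+6 (offset 6h)
Difference: 6 - (8) = -2 hours
Calculation: 5 + (-2) = 3
Result: 03:46

03:46


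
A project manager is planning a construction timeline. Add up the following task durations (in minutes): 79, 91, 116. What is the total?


Durations: 79, 91, 116
Running sum: 79
+ 91 = 170
+ 116 = 286
Total duration: 286 minutes
That is 4 hours and 46 minutes

286


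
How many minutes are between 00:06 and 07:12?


Start time: 00:06 = 6 minutes from midnight
End time: 07:12 = 432 minutes from midnight
Difference: 432 - 6 = 426 minutes
That is 7 hours and 6 minutes

426


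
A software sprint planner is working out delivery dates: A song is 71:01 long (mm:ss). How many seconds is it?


Minutes: 71
Extra seconds: 1
Seconds per minute: 60
Minutes to seconds: 71 x 60 = 4260
Total: 4260 + 1 = 4261

4261


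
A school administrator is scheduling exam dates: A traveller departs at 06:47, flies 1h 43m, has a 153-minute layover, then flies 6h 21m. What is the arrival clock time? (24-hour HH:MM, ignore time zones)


Depart: 06:47
Leg 1: +103 min -> 08:30
Layover: +153 min -> 11:03
Leg 2: +381 min -> 17:24
Total travel: 637 minutes = 10h 37m
Arrival: 17:24

17:24


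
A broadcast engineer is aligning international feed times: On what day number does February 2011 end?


Month: February
Year: 2011
2011 is not a leap year
February has 28 days
Total: 28 days

28


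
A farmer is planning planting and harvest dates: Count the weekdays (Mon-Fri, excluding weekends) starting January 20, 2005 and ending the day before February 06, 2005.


Start: 2005-01-20 (Thursday)
End (exclusive): 2005-02-06 (Sunday)
Total calendar days: 17
Full weeks: 17 // 7 = 2 -> 10 weekdays
Remaining 3 days starting on Thursday:
  Thu(w), Fri(w), Sat(-) -> 2 weekdays
Total business days: 10 + 2 = 12

12


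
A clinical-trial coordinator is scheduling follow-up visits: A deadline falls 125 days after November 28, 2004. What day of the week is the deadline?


Start: 2004-11-28 (Sunday)
Step 1 - find target date: add 125 days
  2004-11-28 + 125 days = 2005-04-02
Step 2 - day of week:
  125 mod 7 = 6
  Sunday + 6 days -> Saturday
Result: Saturday (2005-04-02)

Saturday


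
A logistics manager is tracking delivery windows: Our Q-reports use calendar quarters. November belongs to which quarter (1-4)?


Month: November (month 11)
Q1: January-March (months 1-3)
Q2: April-June (months 4-6)
Q3: July-September (months 7-9)
Q4: October-December (months 10-12)
Month 11 falls in Q4

4


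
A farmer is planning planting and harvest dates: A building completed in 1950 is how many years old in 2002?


Birth year: 1950
Current year: 2002
Age = current year - birth year
Age = 2002 - 1950 = 52

52


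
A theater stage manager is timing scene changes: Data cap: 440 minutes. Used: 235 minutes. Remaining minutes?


Total budget: 440 minutes
Time used: 235 minutes
Remaining: 440 - 235 = 205 minutes
Percent used: 53.4%
Percent remaining: 46.6%

205


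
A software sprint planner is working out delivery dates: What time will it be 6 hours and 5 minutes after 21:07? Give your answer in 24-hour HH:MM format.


Start time: 21:07
Adding: 6 hours 5 minutes
Minutes: 7 + 5 = 12
Hours: 21 + 6 + 0 = 27
Hour wraparound: 27 mod 24 = 3
Result: 03:12

03:12


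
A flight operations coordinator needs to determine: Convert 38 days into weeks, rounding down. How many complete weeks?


Total days: 38
Days per week: 7
Division: 38 / 7 = 5 remainder 3
Complete weeks: 5
Remaining days: 3

5


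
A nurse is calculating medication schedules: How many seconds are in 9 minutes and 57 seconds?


Minutes: 9
Seconds: 57
Convert minutes to seconds: 9 x 60 = 540
Add remaining seconds: 540 + 57 = 597

597


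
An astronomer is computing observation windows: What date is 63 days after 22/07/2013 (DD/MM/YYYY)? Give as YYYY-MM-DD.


Start: 2013-07-22
Adding 63 days
Days remaining in July: 9
After July: 54 days still to add
August 2013: 31 days, 23 remaining
September 2013 has 30 days, need 23
Result: 2013-09-23

2013-09-23


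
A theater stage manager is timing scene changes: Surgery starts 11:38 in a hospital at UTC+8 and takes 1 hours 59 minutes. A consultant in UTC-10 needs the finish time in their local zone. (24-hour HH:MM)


Start: 11:38 in UTC+8
Step 1 - add duration:
  minutes: 38 + 59 = 97 (carry 1h)
  hours: 11 + 1 + 1 = 13
  end in UTC+8: 13:37
Step 2 - convert UTC+8 -> UTC-10:
  offset difference: -10 - (8) = -18 hours
  13 + (-18) = -5 -> mod 24 = 19
Result: 19:37 in UTC-10

19:37


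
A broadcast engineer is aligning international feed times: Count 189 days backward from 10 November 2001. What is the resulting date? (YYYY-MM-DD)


Start: 2001-11-10
Subtracting 189 days
Days already passed in November: 10
After going back through November: 179 more days to subtract
October 2001: 31 days, 148 remaining
September 2001: 30 days, 118 remaining
August 2001: 31 days, 87 remaining
July 2001: 31 days, 56 remaining
Result: 2001-05-05

2001-05-05


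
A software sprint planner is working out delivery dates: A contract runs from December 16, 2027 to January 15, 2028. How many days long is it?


Start date: 2027-12-16
End date: 2028-01-15
Dec 2027: +16 days
Jan 2028: +14 days
Total: 30 days

30


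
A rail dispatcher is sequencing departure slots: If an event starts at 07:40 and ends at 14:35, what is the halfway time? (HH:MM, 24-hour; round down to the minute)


Start time: 07:40 = 460 minutes from midnight
End time: 14:35 = 875 minutes from midnight
Sum: 460 + 875 = 1335
Midpoint: 1335 / 2 = 667 minutes
Convert: 667 / 60 = 11 hours, 7 minutes
Result: 11:07

11:07


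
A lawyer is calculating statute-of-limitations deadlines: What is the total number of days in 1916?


Year: 1916
Check leap year rules:
Divisible by 4? Yes
Divisible by 100? No
1916 is a leap year
Days: 366

366


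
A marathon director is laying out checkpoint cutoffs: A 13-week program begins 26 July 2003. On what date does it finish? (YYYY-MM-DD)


Start: 2003-07-26
Weeks to add: 13
Convert to days: 13 x 7 = 91 days
Add 91 days to 2003-07-26
Result: 2003-10-25

2003-10-25


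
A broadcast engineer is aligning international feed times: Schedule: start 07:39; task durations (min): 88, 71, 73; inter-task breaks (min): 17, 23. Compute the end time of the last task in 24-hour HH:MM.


Start: 07:39 = 459 min from midnight
  after task 1 (88 min): 09:07
  after break (17 min): 09:24
  after task 2 (71 min): 10:35
  after break (23 min): 10:58
  after task 3 (73 min): 12:11
Total elapsed: 272 minutes
End time: 12:11

12:11


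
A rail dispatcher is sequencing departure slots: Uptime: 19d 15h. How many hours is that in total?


Days: 19
Extra hours: 15
Hours per day: 24
Days to hours: 19 x 24 = 456
Total: 456 + 15 = 471

471


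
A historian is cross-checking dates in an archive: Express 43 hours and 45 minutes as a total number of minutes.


Hours: 43
Extra minutes: 45
Minutes per hour: 60
Hours to minutes: 43 x 60 = 2580
Total: 2580 + 45 = 2625

2625


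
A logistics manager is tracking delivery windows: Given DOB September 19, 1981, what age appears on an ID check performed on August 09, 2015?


Birth: 1981-09-19
Reference: 2015-08-09
Year difference: 2015 - 1981 = 34
Has birthday (09-19) occurred by 08-09? No
Birthday not yet reached this year -> subtract 1
Age in full years: 33

33


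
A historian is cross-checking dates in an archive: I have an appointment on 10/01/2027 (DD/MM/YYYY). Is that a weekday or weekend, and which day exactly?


Date: 2027-01-10
January 1, 2027 is a Friday
Day of year: 10
Offset from Jan 1: 9 days
9 mod 7 = 2
Result: Sunday

Sunday


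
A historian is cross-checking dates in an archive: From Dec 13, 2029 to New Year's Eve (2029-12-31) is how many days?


Start: December 13, 2029
End: December 31, 2029
Days left in December: 18
Total: 18 days

18


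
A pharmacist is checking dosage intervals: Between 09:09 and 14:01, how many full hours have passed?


Start: 09:09
End: 14:01
Hour difference: 14 - 9 = 5 hours
Minute difference: 1 - 9 = -8 minutes
Total minutes: 292
Complete hours: 292 / 60 = 4 (remainder 52)

4


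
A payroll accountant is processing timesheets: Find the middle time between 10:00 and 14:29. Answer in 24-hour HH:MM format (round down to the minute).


Start time: 10:00 = 600 minutes from midnight
End time: 14:29 = 869 minutes from midnight
Sum: 600 + 869 = 1469
Midpoint: 1469 / 2 = 734 minutes
Convert: 734 / 60 = 12 hours, 14 minutes
Result: 12:14

12:14


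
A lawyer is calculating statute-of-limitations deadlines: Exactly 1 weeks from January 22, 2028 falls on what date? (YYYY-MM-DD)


Start: 2028-01-22
Weeks to add: 1
Convert to days: 1 x 7 = 7 days
Add 7 days to 2028-01-22
Result: 2028-01-29

2028-01-29


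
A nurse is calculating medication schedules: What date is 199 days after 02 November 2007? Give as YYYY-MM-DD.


Start: 2007-11-02
Adding 199 days
Days remaining in November: 28
After November: 171 days still to add
December 2007: 31 days, 140 remaining
January 2008: 31 days, 109 remaining
February 2008: 29 days, 80 remaining
March 2008: 31 days, 49 remaining
Result: 2008-05-19

2008-05-19


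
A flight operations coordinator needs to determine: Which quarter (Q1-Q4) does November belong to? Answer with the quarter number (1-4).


Month: November (month 11)
Q1: January-March (months 1-3)
Q2: April-June (months 4-6)
Q3: July-September (months 7-9)
Q4: October-December (months 10-12)
Month 11 falls in Q4

4


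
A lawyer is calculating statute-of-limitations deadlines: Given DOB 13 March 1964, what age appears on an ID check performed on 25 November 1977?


Birth: 1964-03-13
Reference: 1977-11-25
Year difference: 1977 - 1964 = 13
Has birthday (03-13) occurred by 11-25? Yes
Age in full years: 13

13


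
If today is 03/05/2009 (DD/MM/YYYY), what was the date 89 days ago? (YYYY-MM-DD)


Start: 2009-05-03
Subtracting 89 days
Days already passed in May: 3
After going back through May: 86 more days to subtract
April 2009: 30 days, 56 remaining
March 2009: 31 days, 25 remaining
February 2009 has 28 days, need 25
Result: 2009-02-03

2009-02-03


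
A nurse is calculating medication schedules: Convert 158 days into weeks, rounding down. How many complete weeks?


Total days: 158
Days per week: 7
Division: 158 / 7 = 22 remainder 4
Complete weeks: 22
Remaining days: 4

22


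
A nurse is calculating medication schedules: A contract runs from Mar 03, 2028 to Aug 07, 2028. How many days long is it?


Start date: 2028-03-03
End date: 2028-08-07
Mar 2028: +29 days
Apr 2028: +30 days
May 2028: +31 days
... (3 more months)
Total: 157 days

157


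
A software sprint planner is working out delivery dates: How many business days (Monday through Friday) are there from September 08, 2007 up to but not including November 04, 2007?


Start: 2007-09-08 (Saturday)
End (exclusive): 2007-11-04 (Sunday)
Total calendar days: 57
Full weeks: 57 // 7 = 8 -> 40 weekdays
Remaining 1 days starting on Saturday:
  Sat(-) -> 0 weekdays
Total business days: 40 + 0 = 40

40


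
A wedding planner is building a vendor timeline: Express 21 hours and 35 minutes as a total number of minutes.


Hours: 21
Extra minutes: 35
Minutes per hour: 60
Hours to minutes: 21 x 60 = 1260
Total: 1260 + 35 = 1295

1295


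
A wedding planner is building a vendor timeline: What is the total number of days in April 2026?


Month: April
Year: 2026
April is a 30-day month
Total: 30 days

30


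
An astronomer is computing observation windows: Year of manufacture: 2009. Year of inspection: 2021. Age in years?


Birth year: 2009
Current year: 2021
Age = current year - birth year
Age = 2021 - 2009 = 12

12


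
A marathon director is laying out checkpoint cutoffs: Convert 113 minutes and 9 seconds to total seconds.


Minutes: 113
Extra seconds: 9
Seconds per minute: 60
Minutes to seconds: 113 x 60 = 6780
Total: 6780 + 9 = 6789

6789


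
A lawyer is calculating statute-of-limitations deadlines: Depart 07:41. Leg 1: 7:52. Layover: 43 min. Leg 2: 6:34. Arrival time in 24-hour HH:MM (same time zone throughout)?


Depart: 07:41
Leg 1: +472 min -> 15:33
Layover: +43 min -> 16:16
Leg 2: +394 min -> 22:50
Total travel: 909 minutes = 15h 9m
Arrival: 22:50

22:50


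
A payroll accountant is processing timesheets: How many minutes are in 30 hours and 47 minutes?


Hours: 30
Minutes: 47
Convert hours to minutes: 30 x 60 = 1800
Add remaining minutes: 1800 + 47 = 1847

1847


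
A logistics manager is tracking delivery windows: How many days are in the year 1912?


Year: 1912
Check leap year rules:
Divisible by 4? Yes
Divisible by 100? No
1912 is a leap year
Days: 366

366


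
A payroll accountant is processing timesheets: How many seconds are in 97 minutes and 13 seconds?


Minutes: 97
Seconds: 13
Convert minutes to seconds: 97 x 60 = 5820
Add remaining seconds: 5820 + 13 = 5833

5833


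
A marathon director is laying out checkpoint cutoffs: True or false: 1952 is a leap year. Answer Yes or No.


Year: 1952
Divisible by 4? 1952 / 4 = 488.0 -> Yes
Divisible by 100? 1952 / 100 = 19.52 -> No
Divisible by 4 but not 100, so it IS a leap year

Yes


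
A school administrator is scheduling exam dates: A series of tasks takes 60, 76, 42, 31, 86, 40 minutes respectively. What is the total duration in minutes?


Durations: 60, 76, 42, 31, 86, 40
Running sum: 60
+ 76 = 136
+ 42 = 178
+ 31 = 209
+ 86 = 295
+ 40 = 335
Total duration: 335 minutes
That is 5 hours and 35 minutes

335


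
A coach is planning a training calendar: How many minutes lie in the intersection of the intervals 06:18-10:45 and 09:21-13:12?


Interval A: [378, 645] minutes from midnight
Interval B: [561, 792] minutes from midnight
Overlap start = max(378, 561) = 561
Overlap end = min(645, 792) = 645
Overlap = 645 - 561 = 84 minutes

84


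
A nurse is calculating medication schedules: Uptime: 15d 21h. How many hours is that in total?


Days: 15
Extra hours: 21
Hours per day: 24
Days to hours: 15 x 24 = 360
Total: 360 + 21 = 381

381


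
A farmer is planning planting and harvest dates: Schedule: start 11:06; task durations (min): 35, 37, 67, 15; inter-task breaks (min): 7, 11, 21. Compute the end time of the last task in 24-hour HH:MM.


Start: 11:06 = 666 min from midnight
  after task 1 (35 min): 11:41
  after break (7 min): 11:48
  after task 2 (37 min): 12:25
  after break (11 min): 12:36
  after task 3 (67 min): 13:43
  after break (21 min): 14:04
  after task 4 (15 min): 14:19
Total elapsed: 193 minutes
End time: 14:19

14:19


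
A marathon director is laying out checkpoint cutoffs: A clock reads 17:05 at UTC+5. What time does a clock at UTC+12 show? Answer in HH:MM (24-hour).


Local time: 17:05 at UTC+5 (offset 5h)
Target zone: UTC+12 (offset 12h)
Difference: 12 - (5) = 7 hours
Calculation: 17 + (7) = 24
Wraparound: (24) mod 24 = 0
Result: 00:05

00:05


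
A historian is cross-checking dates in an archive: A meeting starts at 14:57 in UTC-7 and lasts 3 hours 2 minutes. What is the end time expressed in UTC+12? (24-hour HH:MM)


Start: 14:57 in UTC-7
Step 1 - add duration:
  minutes: 57 + 2 = 59
  hours: 14 + 3 + 0 = 17
  end in UTC-7: 17:59
Step 2 - convert UTC-7 -> UTC+12:
  offset difference: 12 - (-7) = 19 hours
  17 + (19) = 36 -> mod 24 = 12
Result: 12:59 in UTC+12

12:59


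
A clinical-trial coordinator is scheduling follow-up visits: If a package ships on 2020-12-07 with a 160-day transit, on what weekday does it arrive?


Start: 2020-12-07 (Monday)
Step 1 - find target date: add 160 days
  2020-12-07 + 160 days = 2021-05-16
Step 2 - day of week:
  160 mod 7 = 6
  Monday + 6 days -> Sunday
Result: Sunday (2021-05-16)

Sunday


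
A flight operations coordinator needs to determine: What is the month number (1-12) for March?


Calendar month order:
2. February
3. March <--
4. April
March is month number 3

3


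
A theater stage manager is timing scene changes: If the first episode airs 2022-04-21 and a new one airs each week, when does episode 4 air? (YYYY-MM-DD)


First occurrence: 2022-04-21 (occurrence 1)
Each occurrence is 7 days after the previous.
Occurrence 4 is 3 weeks after the first.
3 weeks = 21 days
2022-04-21 + 21 days = 2022-05-12

2022-05-12


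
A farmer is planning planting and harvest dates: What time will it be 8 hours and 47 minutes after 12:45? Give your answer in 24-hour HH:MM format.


Start time: 12:45
Adding: 8 hours 47 minutes
Minutes: 45 + 47 = 92
Minute overflow: 92 >= 60, so carry 1 hour, minutes = 32
Hours: 12 + 8 + 1 = 21
Result: 21:32

21:32


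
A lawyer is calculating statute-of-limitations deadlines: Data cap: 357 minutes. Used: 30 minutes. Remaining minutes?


Total budget: 357 minutes
Time used: 30 minutes
Remaining: 357 - 30 = 327 minutes
Percent used: 8.4%
Percent remaining: 91.6%

327


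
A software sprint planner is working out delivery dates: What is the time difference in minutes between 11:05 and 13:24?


Start time: 11:05 = 665 minutes from midnight
End time: 13:24 = 804 minutes from midnight
Difference: 804 - 665 = 139 minutes
That is 2 hours and 19 minutes

139


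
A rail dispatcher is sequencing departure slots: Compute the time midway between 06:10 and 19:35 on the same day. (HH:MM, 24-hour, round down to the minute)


Start time: 06:10 = 370 minutes from midnight
End time: 19:35 = 1175 minutes from midnight
Sum: 370 + 1175 = 1545
Midpoint: 1545 / 2 = 772 minutes
Convert: 772 / 60 = 12 hours, 52 minutes
Result: 12:52

12:52


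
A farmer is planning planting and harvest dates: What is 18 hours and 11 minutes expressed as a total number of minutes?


Hours: 18
Minutes: 11
Convert hours to minutes: 18 x 60 = 1080
Add remaining minutes: 1080 + 11 = 1091

1091


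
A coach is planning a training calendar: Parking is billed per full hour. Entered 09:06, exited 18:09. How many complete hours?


Start: 09:06
End: 18:09
Hour difference: 18 - 9 = 9 hours
Minute difference: 9 - 6 = 3 minutes
Total minutes: 543
Complete hours: 543 / 60 = 9 (remainder 3)

9


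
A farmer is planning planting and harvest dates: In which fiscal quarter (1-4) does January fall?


Month: January (month 1)
Q1: January-March (months 1-3)
Q2: April-June (months 4-6)
Q3: July-September (months 7-9)
Q4: October-December (months 10-12)
Month 1 falls in Q1

1


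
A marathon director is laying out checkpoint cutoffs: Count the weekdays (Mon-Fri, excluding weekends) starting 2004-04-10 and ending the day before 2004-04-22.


Start: 2004-04-10 (Saturday)
End (exclusive): 2004-04-22 (Thursday)
Total calendar days: 12
Full weeks: 12 // 7 = 1 -> 5 weekdays
Remaining 5 days starting on Saturday:
  Sat(-), Sun(-), Mon(w), Tue(w), Wed(w) -> 3 weekdays
Total business days: 5 + 3 = 8

8


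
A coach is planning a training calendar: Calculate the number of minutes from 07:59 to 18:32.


Start time: 07:59 = 479 minutes from midnight
End time: 18:32 = 1112 minutes from midnight
Difference: 1112 - 479 = 633 minutes
That is 10 hours and 33 minutes

633


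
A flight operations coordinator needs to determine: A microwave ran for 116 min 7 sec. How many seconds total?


Minutes: 116
Extra seconds: 7
Seconds per minute: 60
Minutes to seconds: 116 x 60 = 6960
Total: 6960 + 7 = 6967

6967


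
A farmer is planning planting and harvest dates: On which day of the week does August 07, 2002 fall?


Date: 2002-08-07
January 1, 2002 is a Tuesday
Day of year: 219
Offset from Jan 1: 218 days
218 mod 7 = 1
Result: Wednesday

Wednesday


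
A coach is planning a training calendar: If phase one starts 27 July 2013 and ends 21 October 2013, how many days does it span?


Start date: 2013-07-27
End date: 2013-10-21
Jul 2013: +5 days
Aug 2013: +31 days
Sep 2013: +30 days
Oct 2013: +20 days
Total: 86 days

86


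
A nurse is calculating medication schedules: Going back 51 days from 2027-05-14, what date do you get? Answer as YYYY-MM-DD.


Start: 2027-05-14
Subtracting 51 days
Days already passed in May: 14
After going back through May: 37 more days to subtract
April 2027: 30 days, 7 remaining
March 2027 has 31 days, need 7
Result: 2027-03-24

2027-03-24


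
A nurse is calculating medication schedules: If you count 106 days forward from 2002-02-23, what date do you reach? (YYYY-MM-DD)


Start: 2002-02-23
Adding 106 days
Days remaining in February: 5
After February: 101 days still to add
March 2002: 31 days, 70 remaining
April 2002: 30 days, 40 remaining
May 2002: 31 days, 9 remaining
June 2002 has 30 days, need 9
Result: 2002-06-09

2002-06-09


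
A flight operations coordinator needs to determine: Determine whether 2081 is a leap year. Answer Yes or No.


Year: 2081
Divisible by 4? 2081 / 4 = 520.25 -> No
Not divisible by 4, so NOT a leap year

No


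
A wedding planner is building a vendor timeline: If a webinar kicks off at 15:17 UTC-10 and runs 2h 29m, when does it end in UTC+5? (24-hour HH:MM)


Start: 15:17 in UTC-10
Step 1 - add duration:
  minutes: 17 + 29 = 46
  hours: 15 + 2 + 0 = 17
  end in UTC-10: 17:46
Step 2 - convert UTC-10 -> UTC+5:
  offset difference: 5 - (-10) = 15 hours
  17 + (15) = 32 -> mod 24 = 8
Result: 08:46 in UTC+5

08:46


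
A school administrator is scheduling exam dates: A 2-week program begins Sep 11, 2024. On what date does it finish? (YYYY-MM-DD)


Start: 2024-09-11
Weeks to add: 2
Convert to days: 2 x 7 = 14 days
Add 14 days to 2024-09-11
Result: 2024-09-25

2024-09-25


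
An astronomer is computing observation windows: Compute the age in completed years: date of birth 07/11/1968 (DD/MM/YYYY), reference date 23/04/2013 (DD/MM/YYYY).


Birth: 1968-11-07
Reference: 2013-04-23
Year difference: 2013 - 1968 = 45
Has birthday (11-07) occurred by 04-23? No
Birthday not yet reached this year -> subtract 1
Age in full years: 44

44


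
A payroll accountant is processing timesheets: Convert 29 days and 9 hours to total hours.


Days: 29
Extra hours: 9
Hours per day: 24
Days to hours: 29 x 24 = 696
Total: 696 + 9 = 705

705


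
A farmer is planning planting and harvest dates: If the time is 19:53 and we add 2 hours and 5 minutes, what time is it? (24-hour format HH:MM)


Start time: 19:53
Adding: 2 hours 5 minutes
Minutes: 53 + 5 = 58
Hours: 19 + 2 + 0 = 21
Result: 21:58

21:58


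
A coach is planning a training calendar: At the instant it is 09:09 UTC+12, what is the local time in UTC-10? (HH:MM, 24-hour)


Local time: 09:09 at UTC+12 (offset 12h)
Target zone: UTC-10 (offset -10h)
Difference: -10 - (12) = -22 hours
Calculation: 9 + (-22) = -13
Wraparound: (-13) mod 24 = 11
Result: 11:09

11:09


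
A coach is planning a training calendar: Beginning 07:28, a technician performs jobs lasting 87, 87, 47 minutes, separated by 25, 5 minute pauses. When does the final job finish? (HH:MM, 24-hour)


Start: 07:28 = 448 min from midnight
  after task 1 (87 min): 08:55
  after break (25 min): 09:20
  after task 2 (87 min): 10:47
  after break (5 min): 10:52
  after task 3 (47 min): 11:39
Total elapsed: 251 minutes
End time: 11:39

11:39


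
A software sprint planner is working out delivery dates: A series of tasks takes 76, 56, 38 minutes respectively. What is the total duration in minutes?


Durations: 76, 56, 38
Running sum: 76
+ 56 = 132
+ 38 = 170
Total duration: 170 minutes
That is 2 hours and 50 minutes

170


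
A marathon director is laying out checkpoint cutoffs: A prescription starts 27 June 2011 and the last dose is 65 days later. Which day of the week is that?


Start: 2011-06-27 (Monday)
Step 1 - find target date: add 65 days
  2011-06-27 + 65 days = 2011-08-31
Step 2 - day of week:
  65 mod 7 = 2
  Monday + 2 days -> Wednesday
Result: Wednesday (2011-08-31)

Wednesday


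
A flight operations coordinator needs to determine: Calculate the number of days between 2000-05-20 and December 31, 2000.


Start: May 20, 2000
End: December 31, 2000
Days left in May: 11
June: 30
July: 31
August: 31
September: 30
... plus remaining months
Sum of remaining months: 214
Total: 11 + 214 = 225

225


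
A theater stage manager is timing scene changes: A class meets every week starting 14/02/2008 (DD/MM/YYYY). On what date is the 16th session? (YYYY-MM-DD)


First occurrence: 2008-02-14 (occurrence 1)
Each occurrence is 7 days after the previous.
Occurrence 16 is 15 weeks after the first.
15 weeks = 105 days
2008-02-14 + 105 days = 2008-05-29

2008-05-29


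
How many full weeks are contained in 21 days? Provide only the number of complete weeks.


Total days: 21
Days per week: 7
Division: 21 / 7 = 3 remainder 0
Complete weeks: 3
Remaining days: 0

3


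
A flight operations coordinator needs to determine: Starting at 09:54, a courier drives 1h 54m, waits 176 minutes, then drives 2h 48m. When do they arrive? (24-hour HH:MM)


Depart: 09:54
Leg 1: +114 min -> 11:48
Layover: +176 min -> 14:44
Leg 2: +168 min -> 17:32
Total travel: 458 minutes = 7h 38m
Arrival: 17:32

17:32


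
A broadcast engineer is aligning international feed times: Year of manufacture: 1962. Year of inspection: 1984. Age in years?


Birth year: 1962
Current year: 1984
Age = current year - birth year
Age = 1984 - 1962 = 22

22


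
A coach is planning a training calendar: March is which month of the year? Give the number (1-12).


Calendar month order:
2. February
3. March <--
4. April
March is month number 3

3


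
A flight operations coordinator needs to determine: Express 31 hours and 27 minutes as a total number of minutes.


Hours: 31
Extra minutes: 27
Minutes per hour: 60
Hours to minutes: 31 x 60 = 1860
Total: 1860 + 27 = 1887

1887


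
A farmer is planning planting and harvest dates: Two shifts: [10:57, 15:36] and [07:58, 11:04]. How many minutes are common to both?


Interval A: [657, 936] minutes from midnight
Interval B: [478, 664] minutes from midnight
Overlap start = max(657, 478) = 657
Overlap end = min(936, 664) = 664
Overlap = 664 - 657 = 7 minutes

7


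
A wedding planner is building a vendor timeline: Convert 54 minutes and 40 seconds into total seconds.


Minutes: 54
Seconds: 40
Convert minutes to seconds: 54 x 60 = 3240
Add remaining seconds: 3240 + 40 = 3280

3280


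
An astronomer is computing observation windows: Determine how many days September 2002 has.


Month: September
Year: 2002
September is a 30-day month
Total: 30 days

30


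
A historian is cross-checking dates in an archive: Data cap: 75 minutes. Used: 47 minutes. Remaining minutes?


Total budget: 75 minutes
Time used: 47 minutes
Remaining: 75 - 47 = 28 minutes
Percent used: 62.7%
Percent remaining: 37.3%

28


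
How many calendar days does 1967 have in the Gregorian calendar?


Year: 1967
Check leap year rules:
Divisible by 4? No
1967 is not a leap year
Days: 365

365


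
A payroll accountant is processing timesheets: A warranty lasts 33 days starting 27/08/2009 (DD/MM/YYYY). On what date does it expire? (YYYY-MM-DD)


Start: 2009-08-27
Adding 33 days
Days remaining in August: 4
After August: 29 days still to add
September 2009 has 30 days, need 29
Result: 2009-09-29

2009-09-29


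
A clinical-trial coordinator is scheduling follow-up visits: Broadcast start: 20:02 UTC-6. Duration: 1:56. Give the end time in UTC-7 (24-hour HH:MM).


Start: 20:02 in UTC-6
Step 1 - add duration:
  minutes: 2 + 56 = 58
  hours: 20 + 1 + 0 = 21
  end in UTC-6: 21:58
Step 2 - convert UTC-6 -> UTC-7:
  offset difference: -7 - (-6) = -1 hours
  21 + (-1) = 20 -> mod 24 = 20
Result: 20:58 in UTC-7

20:58
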